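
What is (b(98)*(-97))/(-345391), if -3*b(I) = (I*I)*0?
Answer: 0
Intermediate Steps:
b(I) = 0 (b(I) = -I*I*0/3 = -I**2*0/3 = -1/3*0 = 0)
(b(98)*(-97))/(-345391) = (0*(-97))/(-345391) = 0*(-1/345391) = 0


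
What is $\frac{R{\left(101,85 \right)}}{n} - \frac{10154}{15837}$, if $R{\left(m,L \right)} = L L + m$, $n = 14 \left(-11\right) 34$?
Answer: $- \frac{7690373}{3769206} \approx -2.0403$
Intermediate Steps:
$n = -5236$ ($n = \left(-154\right) 34 = -5236$)
$R{\left(m,L \right)} = m + L^{2}$ ($R{\left(m,L \right)} = L^{2} + m = m + L^{2}$)
$\frac{R{\left(101,85 \right)}}{n} - \frac{10154}{15837} = \frac{101 + 85^{2}}{-5236} - \frac{10154}{15837} = \left(101 + 7225\right) \left(- \frac{1}{5236}\right) - \frac{10154}{15837} = 7326 \left(- \frac{1}{5236}\right) - \frac{10154}{15837} = - \frac{333}{238} - \frac{10154}{15837} = - \frac{7690373}{3769206}$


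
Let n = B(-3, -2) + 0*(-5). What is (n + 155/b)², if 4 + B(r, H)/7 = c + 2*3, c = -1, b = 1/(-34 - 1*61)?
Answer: 216619524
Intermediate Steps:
b = -1/95 (b = 1/(-34 - 61) = 1/(-95) = -1/95 ≈ -0.010526)
B(r, H) = 7 (B(r, H) = -28 + 7*(-1 + 2*3) = -28 + 7*(-1 + 6) = -28 + 7*5 = -28 + 35 = 7)
n = 7 (n = 7 + 0*(-5) = 7 + 0 = 7)
(n + 155/b)² = (7 + 155/(-1/95))² = (7 + 155*(-95))² = (7 - 14725)² = (-14718)² = 216619524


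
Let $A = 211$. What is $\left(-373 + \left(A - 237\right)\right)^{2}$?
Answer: $159201$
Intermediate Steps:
$\left(-373 + \left(A - 237\right)\right)^{2} = \left(-373 + \left(211 - 237\right)\right)^{2} = \left(-373 - 26\right)^{2} = \left(-399\right)^{2} = 159201$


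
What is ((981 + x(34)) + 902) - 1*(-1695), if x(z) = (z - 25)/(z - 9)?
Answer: 89459/25 ≈ 3578.4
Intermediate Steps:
x(z) = (-25 + z)/(-9 + z)
((981 + x(34)) + 902) - 1*(-1695) = ((981 + (-25 + 34)/(-9 + 34)) + 902) - 1*(-1695) = ((981 + 9/25) + 902) + 1695 = (24534/25 + 902) + 1695 = 47084/25 + 1695 = 89459/25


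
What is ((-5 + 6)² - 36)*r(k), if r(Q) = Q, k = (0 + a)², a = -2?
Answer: -140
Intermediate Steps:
k = 4 (k = (0 - 2)² = (-2)² = 4)
((-5 + 6)² - 36)*r(k) = ((-5 + 6)² - 36)*4 = (1² - 36)*4 = (1 - 36)*4 = -35*4 = -140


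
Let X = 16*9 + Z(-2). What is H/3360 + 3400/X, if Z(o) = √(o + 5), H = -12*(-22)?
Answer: 22924021/967540 - 3400*√3/20733 ≈ 23.409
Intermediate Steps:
H = 264
Z(o) = √(5 + o)
X = 144 + √3 (X = 16*9 + √(5 - 2) = 144 + √3 ≈ 145.73)
H/3360 + 3400/X = 264/3360 + 3400/(144 + √3) = 264*(1/3360) + 3400/(144 + √3) = 11/140 + 3400/(144 + √3)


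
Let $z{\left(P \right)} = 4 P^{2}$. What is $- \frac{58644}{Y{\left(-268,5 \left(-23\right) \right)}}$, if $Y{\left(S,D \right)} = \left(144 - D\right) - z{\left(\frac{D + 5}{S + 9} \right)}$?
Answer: $- \frac{1311299388}{5775193} \approx -227.06$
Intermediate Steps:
$Y{\left(S,D \right)} = 144 - D - \frac{4 \left(5 + D\right)^{2}}{\left(9 + S\right)^{2}}$ ($Y{\left(S,D \right)} = \left(144 - D\right) - 4 \left(\frac{D + 5}{S + 9}\right)^{2} = \left(144 - D\right) - 4 \left(\frac{5 + D}{9 + S}\right)^{2} = \left(144 - D\right) - 4 \frac{\left(5 + D\right)^{2}}{\left(9 + S\right)^{2}} = \left(144 - D\right) - \frac{4 \left(5 + D\right)^{2}}{\left(9 + S\right)^{2}} = 144 - D - \frac{4 \left(5 + D\right)^{2}}{\left(9 + S\right)^{2}}$)
$- \frac{58644}{Y{\left(-268,5 \left(-23\right) \right)}} = - \frac{58644}{144 - 5 \left(-23\right) - \frac{4 \left(5 + 5 \left(-23\right)\right)^{2}}{\left(9 - 268\right)^{2}}} = - \frac{58644}{144 - -115 - \frac{4 \left(5 - 115\right)^{2}}{67081}} = - \frac{58644}{144 + 115 - 4 \left(-110\right)^{2} \cdot \frac{1}{67081}} = - \frac{58644}{144 + 115 - 48400 \cdot \frac{1}{67081}} = - \frac{58644}{144 + 115 - \frac{48400}{67081}} = - \frac{58644}{\frac{17325579}{67081}} = \left(-58644\right) \frac{67081}{17325579} = - \frac{1311299388}{5775193}$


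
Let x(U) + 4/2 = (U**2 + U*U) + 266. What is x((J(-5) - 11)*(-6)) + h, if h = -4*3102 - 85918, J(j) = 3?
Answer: -93454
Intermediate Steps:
h = -98326 (h = -12408 - 85918 = -98326)
x(U) = 264 + 2*U**2 (x(U) = -2 + ((U**2 + U*U) + 266) = -2 + ((U**2 + U**2) + 266) = -2 + (2*U**2 + 266) = -2 + (266 + 2*U**2) = 264 + 2*U**2)
x((J(-5) - 11)*(-6)) + h = (264 + 2*((3 - 11)*(-6))**2) - 98326 = (264 + 2*(-8*(-6))**2) - 98326 = (264 + 2*48**2) - 98326 = (264 + 2*2304) - 98326 = (264 + 4608) - 98326 = 4872 - 98326 = -93454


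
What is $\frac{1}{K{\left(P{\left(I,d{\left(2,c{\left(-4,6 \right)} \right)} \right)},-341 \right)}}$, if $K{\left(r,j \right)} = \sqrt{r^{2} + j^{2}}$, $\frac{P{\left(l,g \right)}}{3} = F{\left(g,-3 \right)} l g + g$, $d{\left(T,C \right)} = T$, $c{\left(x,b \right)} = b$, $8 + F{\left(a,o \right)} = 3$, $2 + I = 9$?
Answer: $\frac{\sqrt{157897}}{157897} \approx 0.0025166$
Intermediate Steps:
$I = 7$ ($I = -2 + 9 = 7$)
$F{\left(a,o \right)} = -5$ ($F{\left(a,o \right)} = -8 + 3 = -5$)
$P{\left(l,g \right)} = 3 g - 15 g l$ ($P{\left(l,g \right)} = 3 \left(- 5 l g + g\right) = 3 \left(- 5 g l + g\right) = 3 \left(g - 5 g l\right) = 3 g - 15 g l$)
$K{\left(r,j \right)} = \sqrt{j^{2} + r^{2}}$
$\frac{1}{K{\left(P{\left(I,d{\left(2,c{\left(-4,6 \right)} \right)} \right)},-341 \right)}} = \frac{1}{\sqrt{\left(-341\right)^{2} + \left(3 \cdot 2 \left(1 - 35\right)\right)^{2}}} = \frac{1}{\sqrt{116281 + \left(3 \cdot 2 \left(1 - 35\right)\right)^{2}}} = \frac{1}{\sqrt{116281 + \left(3 \cdot 2 \left(-34\right)\right)^{2}}} = \frac{1}{\sqrt{116281 + \left(-204\right)^{2}}} = \frac{1}{\sqrt{116281 + 41616}} = \frac{1}{\sqrt{157897}} = \frac{\sqrt{157897}}{157897}$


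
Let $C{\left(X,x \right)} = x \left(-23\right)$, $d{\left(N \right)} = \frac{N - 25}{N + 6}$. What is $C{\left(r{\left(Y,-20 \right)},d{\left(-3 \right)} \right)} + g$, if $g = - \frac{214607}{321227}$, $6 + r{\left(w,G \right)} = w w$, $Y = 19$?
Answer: $\frac{206226367}{963681} \approx 214.0$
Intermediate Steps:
$r{\left(w,G \right)} = -6 + w^{2}$ ($r{\left(w,G \right)} = -6 + w w = -6 + w^{2}$)
$d{\left(N \right)} = \frac{-25 + N}{6 + N}$
$C{\left(X,x \right)} = - 23 x$
$g = - \frac{214607}{321227}$ ($g = \left(-214607\right) \frac{1}{321227} = - \frac{214607}{321227} \approx -0.66809$)
$C{\left(r{\left(Y,-20 \right)},d{\left(-3 \right)} \right)} + g = - 23 \frac{-25 - 3}{6 - 3} - \frac{214607}{321227} = - 23 \cdot \frac{1}{3} \left(-28\right) - \frac{214607}{321227} = \left(-23\right) \left(- \frac{28}{3}\right) - \frac{214607}{321227} = \frac{644}{3} - \frac{214607}{321227} = \frac{206226367}{963681}$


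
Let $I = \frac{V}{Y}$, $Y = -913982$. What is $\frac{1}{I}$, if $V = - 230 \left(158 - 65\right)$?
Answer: $\frac{456991}{10695} \approx 42.729$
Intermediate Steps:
$V = -21390$ ($V = \left(-230\right) 93 = -21390$)
$I = \frac{10695}{456991}$ ($I = - \frac{21390}{-913982} = \left(-21390\right) \left(- \frac{1}{913982}\right) = \frac{10695}{456991} \approx 0.023403$)
$\frac{1}{I} = \frac{1}{\frac{10695}{456991}} = \frac{456991}{10695}$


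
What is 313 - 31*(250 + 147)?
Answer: -11994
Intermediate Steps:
313 - 31*(250 + 147) = 313 - 31*397 = 313 - 12307 = -11994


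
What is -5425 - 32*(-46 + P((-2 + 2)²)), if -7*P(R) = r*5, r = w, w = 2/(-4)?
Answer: -27751/7 ≈ -3964.4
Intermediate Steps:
w = -½ (w = 2*(-¼) = -½ ≈ -0.50000)
r = -½ ≈ -0.50000
P(R) = 5/14 (P(R) = -(-1)*5/14 = -⅐*(-5/2) = 5/14)
-5425 - 32*(-46 + P((-2 + 2)²)) = -5425 - 32*(-46 + 5/14) = -5425 - 32*(-639/14) = -5425 + 10224/7 = -27751/7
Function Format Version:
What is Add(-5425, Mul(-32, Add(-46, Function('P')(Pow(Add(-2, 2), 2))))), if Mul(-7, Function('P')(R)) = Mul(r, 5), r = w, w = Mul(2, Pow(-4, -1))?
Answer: Rational(-27751, 7) ≈ -3964.4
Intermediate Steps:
w = Rational(-1, 2) (w = Mul(2, Rational(-1, 4)) = Rational(-1, 2) ≈ -0.50000)
r = Rational(-1, 2) ≈ -0.50000
Function('P')(R) = Rational(5, 14) (Function('P')(R) = Mul(Rational(-1, 7), Mul(Rational(-1, 2), 5)) = Mul(Rational(-1, 7), Rational(-5, 2)) = Rational(5, 14))
Add(-5425, Mul(-32, Add(-46, Function('P')(Pow(Add(-2, 2), 2))))) = Add(-5425, Mul(-32, Add(-46, Rational(5, 14)))) = Add(-5425, Mul(-32, Rational(-639, 14))) = Add(-5425, Rational(10224, 7)) = Rational(-27751, 7)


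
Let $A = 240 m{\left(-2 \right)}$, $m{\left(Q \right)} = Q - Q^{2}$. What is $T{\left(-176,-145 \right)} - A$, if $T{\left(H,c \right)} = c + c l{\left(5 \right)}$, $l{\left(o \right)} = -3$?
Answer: $1730$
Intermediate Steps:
$A = -1440$ ($A = 240 \left(- 2 \left(1 - -2\right)\right) = 240 \left(- 2 \left(1 + 2\right)\right) = 240 \left(\left(-2\right) 3\right) = 240 \left(-6\right) = -1440$)
$T{\left(H,c \right)} = - 2 c$ ($T{\left(H,c \right)} = c + c \left(-3\right) = c - 3 c = - 2 c$)
$T{\left(-176,-145 \right)} - A = \left(-2\right) \left(-145\right) - -1440 = 290 + 1440 = 1730$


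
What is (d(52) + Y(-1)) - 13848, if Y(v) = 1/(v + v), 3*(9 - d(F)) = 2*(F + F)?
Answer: -83453/6 ≈ -13909.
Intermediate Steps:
d(F) = 9 - 4*F/3 (d(F) = 9 - 2*(F + F)/3 = 9 - 2*2*F/3 = 9 - 4*F/3)
Y(v) = 1/(2*v)
(d(52) + Y(-1)) - 13848 = ((9 - 4/3*52) + (½)/(-1)) - 13848 = ((9 - 208/3) + (½)*(-1)) - 13848 = (-181/3 - ½) - 13848 = -365/6 - 13848 = -83453/6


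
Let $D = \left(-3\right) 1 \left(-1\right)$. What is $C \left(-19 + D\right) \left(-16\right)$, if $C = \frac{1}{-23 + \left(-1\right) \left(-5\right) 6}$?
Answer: $\frac{256}{7} \approx 36.571$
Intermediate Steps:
$D = 3$ ($D = \left(-3\right) \left(-1\right) = 3$)
$C = \frac{1}{7}$ ($C = \frac{1}{-23 + 5 \cdot 6} = \frac{1}{-23 + 30} = \frac{1}{7} \approx 0.14286$)
$C \left(-19 + D\right) \left(-16\right) = \frac{-19 + 3}{7} \left(-16\right) = \frac{1}{7} \left(-16\right) \left(-16\right) = \left(- \frac{16}{7}\right) \left(-16\right) = \frac{256}{7}$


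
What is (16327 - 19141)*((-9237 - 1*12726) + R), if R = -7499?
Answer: 82906068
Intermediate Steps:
(16327 - 19141)*((-9237 - 1*12726) + R) = (16327 - 19141)*((-9237 - 1*12726) - 7499) = -2814*((-9237 - 12726) - 7499) = -2814*(-21963 - 7499) = -2814*(-29462) = 82906068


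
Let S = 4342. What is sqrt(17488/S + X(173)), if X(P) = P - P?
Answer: 2*sqrt(4745806)/2171 ≈ 2.0069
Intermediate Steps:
X(P) = 0
sqrt(17488/S + X(173)) = sqrt(17488/4342 + 0) = sqrt(17488*(1/4342) + 0) = sqrt(8744/2171 + 0) = sqrt(8744/2171) = 2*sqrt(4745806)/2171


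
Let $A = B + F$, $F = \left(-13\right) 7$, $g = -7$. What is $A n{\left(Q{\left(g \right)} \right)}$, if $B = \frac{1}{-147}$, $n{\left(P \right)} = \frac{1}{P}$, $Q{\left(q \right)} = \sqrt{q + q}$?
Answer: $\frac{6689 i \sqrt{14}}{1029} \approx 24.323 i$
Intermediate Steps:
$Q{\left(q \right)} = \sqrt{2} \sqrt{q}$ ($Q{\left(q \right)} = \sqrt{2 q} = \sqrt{2} \sqrt{q}$)
$F = -91$
$B = - \frac{1}{147} \approx -0.0068027$
$A = - \frac{13378}{147}$ ($A = - \frac{1}{147} - 91 = - \frac{13378}{147} \approx -91.007$)
$A n{\left(Q{\left(g \right)} \right)} = - \frac{13378}{147 \sqrt{2} \sqrt{-7}} = - \frac{13378}{147 \sqrt{2} i \sqrt{7}} = - \frac{13378}{147 i \sqrt{14}} = - \frac{13378 \left(- \frac{i \sqrt{14}}{14}\right)}{147} = \frac{6689 i \sqrt{14}}{1029}$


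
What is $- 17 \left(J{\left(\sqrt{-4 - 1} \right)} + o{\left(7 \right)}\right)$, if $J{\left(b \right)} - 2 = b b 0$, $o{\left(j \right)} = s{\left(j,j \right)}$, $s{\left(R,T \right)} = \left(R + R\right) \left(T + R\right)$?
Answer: $-3366$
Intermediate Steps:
$s{\left(R,T \right)} = 2 R \left(R + T\right)$
$o{\left(j \right)} = 4 j^{2}$ ($o{\left(j \right)} = 2 j \left(j + j\right) = 2 j 2 j = 4 j^{2}$)
$J{\left(b \right)} = 2$ ($J{\left(b \right)} = 2 + b b 0 = 2 + b^{2} \cdot 0 = 2 + 0 = 2$)
$- 17 \left(J{\left(\sqrt{-4 - 1} \right)} + o{\left(7 \right)}\right) = - 17 \left(2 + 4 \cdot 7^{2}\right) = - 17 \left(2 + 4 \cdot 49\right) = - 17 \left(2 + 196\right) = \left(-17\right) 198 = -3366$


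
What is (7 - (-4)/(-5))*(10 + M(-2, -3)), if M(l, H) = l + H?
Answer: 31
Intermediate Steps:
M(l, H) = H + l
(7 - (-4)/(-5))*(10 + M(-2, -3)) = (7 - (-4)/(-5))*(10 + (-3 - 2)) = (7 - (-4)*(-1)/5)*(10 - 5) = (7 - 1*4/5)*5 = (7 - 4/5)*5 = (31/5)*5 = 31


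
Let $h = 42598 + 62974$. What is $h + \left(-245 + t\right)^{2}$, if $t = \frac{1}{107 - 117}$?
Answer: $\frac{16564601}{100} \approx 1.6565 \cdot 10^{5}$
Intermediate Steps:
$h = 105572$
$t = - \frac{1}{10}$ ($t = \frac{1}{-10} = - \frac{1}{10} \approx -0.1$)
$h + \left(-245 + t\right)^{2} = 105572 + \left(-245 - \frac{1}{10}\right)^{2} = 105572 + \left(- \frac{2451}{10}\right)^{2} = 105572 + \frac{6007401}{100} = \frac{16564601}{100}$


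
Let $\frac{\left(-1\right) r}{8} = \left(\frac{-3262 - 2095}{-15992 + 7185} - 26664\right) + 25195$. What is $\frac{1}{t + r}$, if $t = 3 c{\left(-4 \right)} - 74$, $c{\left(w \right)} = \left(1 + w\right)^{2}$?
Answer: $\frac{8807}{103043079} \approx 8.5469 \cdot 10^{-5}$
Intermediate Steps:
$t = -47$ ($t = 3 \left(1 - 4\right)^{2} - 74 = 3 \left(-3\right)^{2} - 74 = 3 \cdot 9 - 74 = 27 - 74 = -47$)
$r = \frac{103457008}{8807}$ ($r = - 8 \left(\left(\frac{-3262 - 2095}{-15992 + 7185} - 26664\right) + 25195\right) = - 8 \left(\left(- \frac{5357}{-8807} - 26664\right) + 25195\right) = - 8 \left(\left(\left(-5357\right) \left(- \frac{1}{8807}\right) - 26664\right) + 25195\right) = - 8 \left(\left(\frac{5357}{8807} - 26664\right) + 25195\right) = - 8 \left(- \frac{234824491}{8807} + 25195\right) = \left(-8\right) \left(- \frac{12932126}{8807}\right) = \frac{103457008}{8807} \approx 11747.0$)
$\frac{1}{t + r} = \frac{1}{-47 + \frac{103457008}{8807}} = \frac{1}{\frac{103043079}{8807}} = \frac{8807}{103043079}$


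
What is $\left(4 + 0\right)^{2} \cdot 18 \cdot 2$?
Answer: $576$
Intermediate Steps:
$\left(4 + 0\right)^{2} \cdot 18 \cdot 2 = 4^{2} \cdot 18 \cdot 2 = 16 \cdot 18 \cdot 2 = 288 \cdot 2 = 576$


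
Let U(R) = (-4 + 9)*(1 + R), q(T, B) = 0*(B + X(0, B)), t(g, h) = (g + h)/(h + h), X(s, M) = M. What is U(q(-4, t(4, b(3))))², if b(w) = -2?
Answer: 25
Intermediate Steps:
t(g, h) = (g + h)/(2*h) (t(g, h) = (g + h)/((2*h)) = (g + h)*(1/(2*h)) = (g + h)/(2*h))
q(T, B) = 0 (q(T, B) = 0*(B + B) = 0*(2*B) = 0)
U(R) = 5 + 5*R (U(R) = 5*(1 + R) = 5 + 5*R)
U(q(-4, t(4, b(3))))² = (5 + 5*0)² = (5 + 0)² = 5² = 25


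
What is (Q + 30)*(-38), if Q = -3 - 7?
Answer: -760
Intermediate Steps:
Q = -10
(Q + 30)*(-38) = (-10 + 30)*(-38) = 20*(-38) = -760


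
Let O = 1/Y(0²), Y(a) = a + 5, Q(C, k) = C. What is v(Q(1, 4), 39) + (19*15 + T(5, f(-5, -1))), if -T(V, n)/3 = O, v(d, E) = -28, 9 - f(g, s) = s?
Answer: 1282/5 ≈ 256.40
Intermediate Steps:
f(g, s) = 9 - s
Y(a) = 5 + a
O = ⅕ (O = 1/(5 + 0²) = 1/(5 + 0) = 1/5 = ⅕ ≈ 0.20000)
T(V, n) = -⅗ (T(V, n) = -3*⅕ = -⅗)
v(Q(1, 4), 39) + (19*15 + T(5, f(-5, -1))) = -28 + (19*15 - ⅗) = -28 + (285 - ⅗) = -28 + 1422/5 = 1282/5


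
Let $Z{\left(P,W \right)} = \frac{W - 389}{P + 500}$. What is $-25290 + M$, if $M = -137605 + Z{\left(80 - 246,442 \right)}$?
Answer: $- \frac{54406877}{334} \approx -1.6289 \cdot 10^{5}$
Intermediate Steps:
$Z{\left(P,W \right)} = \frac{-389 + W}{500 + P}$
$M = - \frac{45960017}{334}$ ($M = -137605 + \frac{-389 + 442}{500 + \left(80 - 246\right)} = -137605 + \frac{1}{500 - 166} \cdot 53 = -137605 + \frac{1}{334} \cdot 53 = -137605 + \frac{53}{334} = - \frac{45960017}{334} \approx -1.376 \cdot 10^{5}$)
$-25290 + M = -25290 - \frac{45960017}{334} = - \frac{54406877}{334}$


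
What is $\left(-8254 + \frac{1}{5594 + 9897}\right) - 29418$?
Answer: $- \frac{583576951}{15491} \approx -37672.0$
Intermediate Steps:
$\left(-8254 + \frac{1}{5594 + 9897}\right) - 29418 = \left(-8254 + \frac{1}{15491}\right) - 29418 = - \frac{127862713}{15491} - 29418 = - \frac{583576951}{15491}$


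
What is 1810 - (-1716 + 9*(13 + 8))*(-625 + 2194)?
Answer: 2397673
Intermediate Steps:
1810 - (-1716 + 9*(13 + 8))*(-625 + 2194) = 1810 - (-1716 + 9*21)*1569 = 1810 - (-1716 + 189)*1569 = 1810 - (-1527)*1569 = 1810 - 1*(-2395863) = 1810 + 2395863 = 2397673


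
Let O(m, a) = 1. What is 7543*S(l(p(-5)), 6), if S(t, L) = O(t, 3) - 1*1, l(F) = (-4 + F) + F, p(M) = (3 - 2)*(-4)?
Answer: 0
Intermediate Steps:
p(M) = -4 (p(M) = 1*(-4) = -4)
l(F) = -4 + 2*F
S(t, L) = 0 (S(t, L) = 1 - 1*1 = 1 - 1 = 0)
7543*S(l(p(-5)), 6) = 7543*0 = 0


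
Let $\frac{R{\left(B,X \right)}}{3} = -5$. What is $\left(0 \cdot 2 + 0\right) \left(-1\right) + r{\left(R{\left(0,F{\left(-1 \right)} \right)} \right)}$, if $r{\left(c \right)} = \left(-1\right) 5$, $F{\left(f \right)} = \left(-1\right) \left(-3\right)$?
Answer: $-5$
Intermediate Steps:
$F{\left(f \right)} = 3$
$R{\left(B,X \right)} = -15$ ($R{\left(B,X \right)} = 3 \left(-5\right) = -15$)
$r{\left(c \right)} = -5$
$\left(0 \cdot 2 + 0\right) \left(-1\right) + r{\left(R{\left(0,F{\left(-1 \right)} \right)} \right)} = \left(0 \cdot 2 + 0\right) \left(-1\right) - 5 = \left(0 + 0\right) \left(-1\right) - 5 = 0 \left(-1\right) - 5 = 0 - 5 = -5$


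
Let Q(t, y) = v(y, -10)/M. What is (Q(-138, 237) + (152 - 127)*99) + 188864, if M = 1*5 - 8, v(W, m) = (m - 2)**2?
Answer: 191291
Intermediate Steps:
v(W, m) = (-2 + m)**2
M = -3 (M = 5 - 8 = -3)
Q(t, y) = -48 (Q(t, y) = (-2 - 10)**2/(-3) = (-12)**2*(-1/3) = 144*(-1/3) = -48)
(Q(-138, 237) + (152 - 127)*99) + 188864 = (-48 + (152 - 127)*99) + 188864 = (-48 + 25*99) + 188864 = (-48 + 2475) + 188864 = 2427 + 188864 = 191291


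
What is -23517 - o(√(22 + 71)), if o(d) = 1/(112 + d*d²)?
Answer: -18621066209/791813 - 93*√93/791813 ≈ -23517.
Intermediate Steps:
o(d) = 1/(112 + d³)
-23517 - o(√(22 + 71)) = -23517 - 1/(112 + (√(22 + 71))³) = -23517 - 1/(112 + (√93)³) = -23517 - 1/(112 + 93*√93)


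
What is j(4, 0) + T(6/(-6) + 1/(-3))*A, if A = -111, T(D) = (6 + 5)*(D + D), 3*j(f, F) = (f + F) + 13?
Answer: 9785/3 ≈ 3261.7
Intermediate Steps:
j(f, F) = 13/3 + F/3 + f/3 (j(f, F) = ((f + F) + 13)/3 = ((F + f) + 13)/3 = (13 + F + f)/3 = 13/3 + F/3 + f/3)
T(D) = 22*D (T(D) = 11*(2*D) = 22*D)
j(4, 0) + T(6/(-6) + 1/(-3))*A = (13/3 + (1/3)*0 + (1/3)*4) + (22*(6/(-6) + 1/(-3)))*(-111) = (13/3 + 0 + 4/3) + (22*(6*(-1/6) + 1*(-1/3)))*(-111) = 17/3 + (22*(-1 - 1/3))*(-111) = 17/3 + (22*(-4/3))*(-111) = 17/3 - 88/3*(-111) = 17/3 + 3256 = 9785/3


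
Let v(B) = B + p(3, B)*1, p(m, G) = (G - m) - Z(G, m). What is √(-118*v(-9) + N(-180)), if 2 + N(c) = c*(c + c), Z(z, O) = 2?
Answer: 2*√16878 ≈ 259.83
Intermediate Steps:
N(c) = -2 + 2*c² (N(c) = -2 + c*(c + c) = -2 + c*(2*c) = -2 + 2*c²)
p(m, G) = -2 + G - m (p(m, G) = (G - m) - 1*2 = (G - m) - 2 = -2 + G - m)
v(B) = -5 + 2*B (v(B) = B + (-2 + B - 1*3)*1 = B + (-2 + B - 3)*1 = B + (-5 + B)*1 = B + (-5 + B) = -5 + 2*B)
√(-118*v(-9) + N(-180)) = √(-118*(-5 + 2*(-9)) + (-2 + 2*(-180)²)) = √(-118*(-5 - 18) + (-2 + 2*32400)) = √(-118*(-23) + (-2 + 64800)) = √(2714 + 64798) = √67512 = 2*√16878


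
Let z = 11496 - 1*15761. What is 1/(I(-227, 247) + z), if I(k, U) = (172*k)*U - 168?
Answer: -1/9648301 ≈ -1.0365e-7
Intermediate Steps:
I(k, U) = -168 + 172*U*k (I(k, U) = 172*U*k - 168 = -168 + 172*U*k)
z = -4265 (z = 11496 - 15761 = -4265)
1/(I(-227, 247) + z) = 1/((-168 + 172*247*(-227)) - 4265) = 1/((-168 - 9643868) - 4265) = 1/(-9644036 - 4265) = 1/(-9648301) = -1/9648301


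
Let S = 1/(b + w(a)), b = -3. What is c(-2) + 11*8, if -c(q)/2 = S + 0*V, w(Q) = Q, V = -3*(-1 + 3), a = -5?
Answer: 353/4 ≈ 88.250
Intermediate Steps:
V = -6 (V = -3*2 = -6)
S = -1/8 (S = 1/(-3 - 5) = 1/(-8) = -1/8 ≈ -0.12500)
c(q) = 1/4 (c(q) = -2*(-1/8 + 0*(-6)) = -2*(-1/8 + 0) = -2*(-1/8) = 1/4)
c(-2) + 11*8 = 1/4 + 11*8 = 1/4 + 88 = 353/4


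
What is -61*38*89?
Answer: -206302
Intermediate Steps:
-61*38*89 = -2318*89 = -206302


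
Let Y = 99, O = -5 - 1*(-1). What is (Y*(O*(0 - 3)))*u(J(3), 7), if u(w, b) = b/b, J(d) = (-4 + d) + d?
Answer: 1188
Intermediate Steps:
O = -4 (O = -5 + 1 = -4)
J(d) = -4 + 2*d
u(w, b) = 1
(Y*(O*(0 - 3)))*u(J(3), 7) = (99*(-4*(0 - 3)))*1 = (99*(-4*(-3)))*1 = (99*12)*1 = 1188*1 = 1188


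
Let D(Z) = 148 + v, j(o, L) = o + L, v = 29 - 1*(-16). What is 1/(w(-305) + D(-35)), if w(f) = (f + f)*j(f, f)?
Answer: 1/372293 ≈ 2.6861e-6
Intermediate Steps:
v = 45 (v = 29 + 16 = 45)
j(o, L) = L + o
w(f) = 4*f**2 (w(f) = (f + f)*(f + f) = (2*f)*(2*f) = 4*f**2)
D(Z) = 193 (D(Z) = 148 + 45 = 193)
1/(w(-305) + D(-35)) = 1/(4*(-305)**2 + 193) = 1/(4*93025 + 193) = 1/(372100 + 193) = 1/372293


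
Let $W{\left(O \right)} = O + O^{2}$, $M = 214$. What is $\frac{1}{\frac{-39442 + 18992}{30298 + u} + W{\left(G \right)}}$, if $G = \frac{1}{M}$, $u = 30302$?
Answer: $- \frac{3469047}{1154374} \approx -3.0051$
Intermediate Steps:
$G = \frac{1}{214} \approx 0.0046729$
$\frac{1}{\frac{-39442 + 18992}{30298 + u} + W{\left(G \right)}} = \frac{1}{\frac{-39442 + 18992}{30298 + 30302} + \frac{1 + \frac{1}{214}}{214}} = \frac{1}{- \frac{20450}{60600} + \frac{1}{214} \cdot \frac{215}{214}} = \frac{1}{\left(-20450\right) \frac{1}{60600} + \frac{215}{45796}} = \frac{1}{- \frac{409}{1212} + \frac{215}{45796}} = \frac{1}{- \frac{1154374}{3469047}} = - \frac{3469047}{1154374}$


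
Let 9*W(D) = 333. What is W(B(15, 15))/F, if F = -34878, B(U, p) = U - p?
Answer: -37/34878 ≈ -0.0010608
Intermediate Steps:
W(D) = 37 (W(D) = (⅑)*333 = 37)
W(B(15, 15))/F = 37/(-34878) = 37*(-1/34878) = -37/34878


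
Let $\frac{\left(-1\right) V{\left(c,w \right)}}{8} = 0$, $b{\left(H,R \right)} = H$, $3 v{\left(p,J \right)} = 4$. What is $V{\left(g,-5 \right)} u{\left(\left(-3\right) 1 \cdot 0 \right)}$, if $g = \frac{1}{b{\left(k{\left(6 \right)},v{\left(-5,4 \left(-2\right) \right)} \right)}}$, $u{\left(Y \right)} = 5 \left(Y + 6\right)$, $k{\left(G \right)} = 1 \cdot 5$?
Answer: $0$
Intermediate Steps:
$v{\left(p,J \right)} = \frac{4}{3}$ ($v{\left(p,J \right)} = \frac{1}{3} \cdot 4 = \frac{4}{3}$)
$k{\left(G \right)} = 5$
$u{\left(Y \right)} = 30 + 5 Y$ ($u{\left(Y \right)} = 5 \left(6 + Y\right) = 30 + 5 Y$)
$g = \frac{1}{5} \approx 0.2$
$V{\left(c,w \right)} = 0$ ($V{\left(c,w \right)} = \left(-8\right) 0 = 0$)
$V{\left(g,-5 \right)} u{\left(\left(-3\right) 1 \cdot 0 \right)} = 0 \left(30 + 5 \left(-3\right) 1 \cdot 0\right) = 0 \left(30 + 5 \left(\left(-3\right) 0\right)\right) = 0 \left(30 + 5 \cdot 0\right) = 0 \left(30 + 0\right) = 0 \cdot 30 = 0$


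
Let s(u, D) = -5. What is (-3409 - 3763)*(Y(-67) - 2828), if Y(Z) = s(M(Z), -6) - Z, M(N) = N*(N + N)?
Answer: 19837752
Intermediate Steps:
M(N) = 2*N² (M(N) = N*(2*N) = 2*N²)
Y(Z) = -5 - Z
(-3409 - 3763)*(Y(-67) - 2828) = (-3409 - 3763)*((-5 - 1*(-67)) - 2828) = -7172*((-5 + 67) - 2828) = -7172*(62 - 2828) = -7172*(-2766) = 19837752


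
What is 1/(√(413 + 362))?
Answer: √31/155 ≈ 0.035921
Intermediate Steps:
1/(√(413 + 362)) = 1/(√775) = 1/(5*√31) = √31/155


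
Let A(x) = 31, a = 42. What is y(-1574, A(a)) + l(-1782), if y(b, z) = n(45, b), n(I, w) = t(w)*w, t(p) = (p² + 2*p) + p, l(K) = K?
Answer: -3892116578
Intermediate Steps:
t(p) = p² + 3*p
n(I, w) = w²*(3 + w) (n(I, w) = (w*(3 + w))*w = w²*(3 + w))
y(b, z) = b²*(3 + b)
y(-1574, A(a)) + l(-1782) = (-1574)²*(3 - 1574) - 1782 = 2477476*(-1571) - 1782 = -3892114796 - 1782 = -3892116578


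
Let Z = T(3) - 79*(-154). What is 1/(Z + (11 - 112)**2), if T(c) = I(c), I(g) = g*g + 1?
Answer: 1/22377 ≈ 4.4689e-5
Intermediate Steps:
I(g) = 1 + g**2 (I(g) = g**2 + 1 = 1 + g**2)
T(c) = 1 + c**2
Z = 12176 (Z = (1 + 3**2) - 79*(-154) = (1 + 9) + 12166 = 10 + 12166 = 12176)
1/(Z + (11 - 112)**2) = 1/(12176 + (11 - 112)**2) = 1/(12176 + (-101)**2) = 1/(12176 + 10201) = 1/22377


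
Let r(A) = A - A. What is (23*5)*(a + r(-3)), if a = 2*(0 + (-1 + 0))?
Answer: -230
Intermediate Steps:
a = -2 (a = 2*(0 - 1) = 2*(-1) = -2)
r(A) = 0
(23*5)*(a + r(-3)) = (23*5)*(-2 + 0) = 115*(-2) = -230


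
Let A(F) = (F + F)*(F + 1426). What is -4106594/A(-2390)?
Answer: -2053297/2303960 ≈ -0.89120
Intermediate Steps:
A(F) = 2*F*(1426 + F) (A(F) = (2*F)*(1426 + F) = 2*F*(1426 + F))
-4106594/A(-2390) = -4106594*(-1/(4780*(1426 - 2390))) = -4106594/(2*(-2390)*(-964)) = -4106594/4607920 = -4106594*1/4607920 = -2053297/2303960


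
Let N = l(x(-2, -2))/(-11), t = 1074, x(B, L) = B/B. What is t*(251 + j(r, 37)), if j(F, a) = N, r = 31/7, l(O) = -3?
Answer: 2968536/11 ≈ 2.6987e+5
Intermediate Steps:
x(B, L) = 1
N = 3/11 (N = -3/(-11) = -3*(-1/11) = 3/11 ≈ 0.27273)
r = 31/7 (r = 31*(⅐) = 31/7 ≈ 4.4286)
j(F, a) = 3/11
t*(251 + j(r, 37)) = 1074*(251 + 3/11) = 1074*(2764/11) = 2968536/11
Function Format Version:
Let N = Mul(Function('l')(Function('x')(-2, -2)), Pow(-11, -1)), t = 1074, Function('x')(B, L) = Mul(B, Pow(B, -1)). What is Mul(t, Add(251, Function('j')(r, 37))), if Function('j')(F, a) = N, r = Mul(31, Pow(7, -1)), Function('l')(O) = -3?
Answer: Rational(2968536, 11) ≈ 2.6987e+5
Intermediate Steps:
Function('x')(B, L) = 1
N = Rational(3, 11) (N = Mul(-3, Pow(-11, -1)) = Mul(-3, Rational(-1, 11)) = Rational(3, 11) ≈ 0.27273)
r = Rational(31, 7) (r = Mul(31, Rational(1, 7)) = Rational(31, 7) ≈ 4.4286)
Function('j')(F, a) = Rational(3, 11)
Mul(t, Add(251, Function('j')(r, 37))) = Mul(1074, Add(251, Rational(3, 11))) = Mul(1074, Rational(2764, 11)) = Rational(2968536, 11)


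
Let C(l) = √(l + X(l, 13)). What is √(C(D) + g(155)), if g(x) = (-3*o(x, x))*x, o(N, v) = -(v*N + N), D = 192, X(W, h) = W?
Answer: 2*√(2810925 + 2*√6) ≈ 3353.2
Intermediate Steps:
C(l) = √2*√l (C(l) = √(l + l) = √(2*l) = √2*√l)
o(N, v) = -N - N*v (o(N, v) = -(N*v + N) = -(N + N*v) = -N - N*v)
g(x) = 3*x²*(1 + x) (g(x) = (-(-3)*x*(1 + x))*x = (3*x*(1 + x))*x = 3*x²*(1 + x))
√(C(D) + g(155)) = √(√2*√192 + 3*155²*(1 + 155)) = √(√2*(8*√3) + 3*24025*156) = √(8*√6 + 11243700) = √(11243700 + 8*√6)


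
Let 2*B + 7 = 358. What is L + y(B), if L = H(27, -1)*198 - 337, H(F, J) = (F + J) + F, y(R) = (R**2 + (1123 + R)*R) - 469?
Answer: 268375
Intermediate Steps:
B = 351/2 (B = -7/2 + (1/2)*358 = -7/2 + 179 = 351/2 ≈ 175.50)
y(R) = -469 + R**2 + R*(1123 + R) (y(R) = (R**2 + R*(1123 + R)) - 469 = -469 + R**2 + R*(1123 + R))
H(F, J) = J + 2*F
L = 10157 (L = (-1 + 2*27)*198 - 337 = (-1 + 54)*198 - 337 = 53*198 - 337 = 10494 - 337 = 10157)
L + y(B) = 10157 + (-469 + 2*(351/2)**2 + 1123*(351/2)) = 10157 + (-469 + 2*(123201/4) + 394173/2) = 10157 + (-469 + 123201/2 + 394173/2) = 10157 + 258218 = 268375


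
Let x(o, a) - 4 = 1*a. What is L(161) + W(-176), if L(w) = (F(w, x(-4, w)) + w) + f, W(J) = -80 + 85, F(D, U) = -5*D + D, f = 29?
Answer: -449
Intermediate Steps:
x(o, a) = 4 + a (x(o, a) = 4 + 1*a = 4 + a)
F(D, U) = -4*D
W(J) = 5
L(w) = 29 - 3*w (L(w) = (-4*w + w) + 29 = -3*w + 29 = 29 - 3*w)
L(161) + W(-176) = (29 - 3*161) + 5 = (29 - 483) + 5 = -454 + 5 = -449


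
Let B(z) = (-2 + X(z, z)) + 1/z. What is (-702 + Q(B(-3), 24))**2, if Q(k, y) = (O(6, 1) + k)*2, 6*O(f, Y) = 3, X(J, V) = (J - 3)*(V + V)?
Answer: 3613801/9 ≈ 4.0153e+5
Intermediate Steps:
X(J, V) = 2*V*(-3 + J) (X(J, V) = (-3 + J)*(2*V) = 2*V*(-3 + J))
B(z) = -2 + 1/z + 2*z*(-3 + z) (B(z) = (-2 + 2*z*(-3 + z)) + 1/z = -2 + 1/z + 2*z*(-3 + z))
O(f, Y) = 1/2 (O(f, Y) = (1/6)*3 = 1/2)
Q(k, y) = 1 + 2*k (Q(k, y) = (1/2 + k)*2 = 1 + 2*k)
(-702 + Q(B(-3), 24))**2 = (-702 + (1 + 2*((1 + 2*(-3)*(-1 - 3*(-3 - 3)))/(-3))))**2 = (-702 + (1 + 2*(-(1 + 2*(-3)*(-1 - 3*(-6)))/3)))**2 = (-702 + (1 + 2*(-(1 + 2*(-3)*(-1 + 18))/3)))**2 = (-702 + (1 + 2*(-(1 + 2*(-3)*17)/3)))**2 = (-702 + (1 + 2*(-(1 - 102)/3)))**2 = (-702 + (1 + 2*(-1/3*(-101))))**2 = (-702 + (1 + 2*(101/3)))**2 = (-702 + (1 + 202/3))**2 = (-702 + 205/3)**2 = (-1901/3)**2 = 3613801/9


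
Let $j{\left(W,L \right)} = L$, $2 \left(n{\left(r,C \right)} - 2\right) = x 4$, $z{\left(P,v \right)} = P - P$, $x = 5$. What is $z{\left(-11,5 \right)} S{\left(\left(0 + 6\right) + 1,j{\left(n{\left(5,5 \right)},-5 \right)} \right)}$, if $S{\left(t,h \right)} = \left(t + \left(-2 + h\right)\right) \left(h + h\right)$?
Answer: $0$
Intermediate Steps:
$z{\left(P,v \right)} = 0$
$n{\left(r,C \right)} = 12$ ($n{\left(r,C \right)} = 2 + \frac{5 \cdot 4}{2} = 2 + \frac{1}{2} \cdot 20 = 2 + 10 = 12$)
$S{\left(t,h \right)} = 2 h \left(-2 + h + t\right)$ ($S{\left(t,h \right)} = \left(-2 + h + t\right) 2 h = 2 h \left(-2 + h + t\right)$)
$z{\left(-11,5 \right)} S{\left(\left(0 + 6\right) + 1,j{\left(n{\left(5,5 \right)},-5 \right)} \right)} = 0 \cdot 2 \left(-5\right) \left(-2 - 5 + \left(\left(0 + 6\right) + 1\right)\right) = 0 \cdot 2 \left(-5\right) \left(-2 - 5 + \left(6 + 1\right)\right) = 0 \cdot 2 \left(-5\right) \left(-2 - 5 + 7\right) = 0 \cdot 2 \left(-5\right) 0 = 0 \cdot 0 = 0$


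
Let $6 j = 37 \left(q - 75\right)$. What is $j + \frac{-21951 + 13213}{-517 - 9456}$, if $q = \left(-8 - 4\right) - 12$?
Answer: $- \frac{12159557}{19946} \approx -609.62$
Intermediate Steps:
$q = -24$ ($q = -12 - 12 = -24$)
$j = - \frac{1221}{2}$ ($j = \frac{37 \left(-24 - 75\right)}{6} = \frac{37 \left(-99\right)}{6} = \frac{1}{6} \left(-3663\right) = - \frac{1221}{2} \approx -610.5$)
$j + \frac{-21951 + 13213}{-517 - 9456} = - \frac{1221}{2} + \frac{-21951 + 13213}{-517 - 9456} = - \frac{1221}{2} - \frac{8738}{-9973} = - \frac{1221}{2} - - \frac{8738}{9973} = - \frac{1221}{2} + \frac{8738}{9973} = - \frac{12159557}{19946}$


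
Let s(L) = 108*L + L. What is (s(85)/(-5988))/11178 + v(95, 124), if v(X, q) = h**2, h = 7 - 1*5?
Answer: 267726191/66933864 ≈ 3.9999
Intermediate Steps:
s(L) = 109*L
h = 2 (h = 7 - 5 = 2)
v(X, q) = 4 (v(X, q) = 2**2 = 4)
(s(85)/(-5988))/11178 + v(95, 124) = ((109*85)/(-5988))/11178 + 4 = (9265*(-1/5988))*(1/11178) + 4 = -9265/5988*1/11178 + 4 = -9265/66933864 + 4 = 267726191/66933864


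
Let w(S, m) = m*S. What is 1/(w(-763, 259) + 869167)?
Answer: 1/671550 ≈ 1.4891e-6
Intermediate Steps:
w(S, m) = S*m
1/(w(-763, 259) + 869167) = 1/(-763*259 + 869167) = 1/(-197617 + 869167) = 1/671550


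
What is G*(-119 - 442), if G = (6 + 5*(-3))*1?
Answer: 5049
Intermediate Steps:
G = -9 (G = (6 - 15)*1 = -9*1 = -9)
G*(-119 - 442) = -9*(-119 - 442) = -9*(-561) = 5049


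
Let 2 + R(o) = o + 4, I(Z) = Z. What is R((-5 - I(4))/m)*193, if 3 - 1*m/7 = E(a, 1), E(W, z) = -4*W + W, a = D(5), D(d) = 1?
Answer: 4825/14 ≈ 344.64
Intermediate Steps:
a = 1
E(W, z) = -3*W
m = 42 (m = 21 - (-21) = 21 - 7*(-3) = 21 + 21 = 42)
R(o) = 2 + o (R(o) = -2 + (o + 4) = -2 + (4 + o) = 2 + o)
R((-5 - I(4))/m)*193 = (2 + (-5 - 1*4)/42)*193 = (2 + (-5 - 4)*(1/42))*193 = (2 - 9*1/42)*193 = (2 - 3/14)*193 = (25/14)*193 = 4825/14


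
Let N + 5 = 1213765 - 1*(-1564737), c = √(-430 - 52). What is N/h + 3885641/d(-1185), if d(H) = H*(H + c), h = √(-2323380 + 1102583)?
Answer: 3885641/1404707 - 2778497*I*√1220797/1220797 + 3885641*I*√482/1664577795 ≈ 2.7662 - 2514.7*I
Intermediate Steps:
c = I*√482 (c = √(-482) = I*√482 ≈ 21.954*I)
h = I*√1220797 (h = √(-1220797) = I*√1220797 ≈ 1104.9*I)
d(H) = H*(H + I*√482)
N = 2778497 (N = -5 + (1213765 - 1*(-1564737)) = -5 + (1213765 + 1564737) = -5 + 2778502 = 2778497)
N/h + 3885641/d(-1185) = 2778497/((I*√1220797)) + 3885641/((-1185*(-1185 + I*√482))) = 2778497*(-I*√1220797/1220797) + 3885641/(1404225 - 1185*I*√482) = -2778497*I*√1220797/1220797 + 3885641/(1404225 - 1185*I*√482) = 3885641/(1404225 - 1185*I*√482) - 2778497*I*√1220797/1220797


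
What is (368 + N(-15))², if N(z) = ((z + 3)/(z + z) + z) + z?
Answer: 2862864/25 ≈ 1.1451e+5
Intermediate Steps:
N(z) = 2*z + (3 + z)/(2*z) (N(z) = ((3 + z)/((2*z)) + z) + z = ((3 + z)*(1/(2*z)) + z) + z = ((3 + z)/(2*z) + z) + z = (z + (3 + z)/(2*z)) + z = 2*z + (3 + z)/(2*z))
(368 + N(-15))² = (368 + (½)*(3 - 15*(1 + 4*(-15)))/(-15))² = (368 + (½)*(-1/15)*(3 - 15*(1 - 60)))² = (368 + (½)*(-1/15)*(3 - 15*(-59)))² = (368 + (½)*(-1/15)*(3 + 885))² = (368 + (½)*(-1/15)*888)² = (368 - 148/5)² = (1692/5)² = 2862864/25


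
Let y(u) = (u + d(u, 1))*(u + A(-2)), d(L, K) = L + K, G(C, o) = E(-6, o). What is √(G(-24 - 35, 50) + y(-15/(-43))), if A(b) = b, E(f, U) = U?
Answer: √87267/43 ≈ 6.8700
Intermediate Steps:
G(C, o) = o
d(L, K) = K + L
y(u) = (1 + 2*u)*(-2 + u) (y(u) = (u + (1 + u))*(u - 2) = (1 + 2*u)*(-2 + u))
√(G(-24 - 35, 50) + y(-15/(-43))) = √(50 + (-2 - (-45)/(-43) + 2*(-15/(-43))²)) = √(50 + (-2 - (-45)*(-1)/43 + 2*(-15*(-1/43))²)) = √(50 + (-2 - 3*15/43 + 2*(15/43)²)) = √(50 + (-2 - 45/43 + 2*(225/1849))) = √(50 + (-2 - 45/43 + 450/1849)) = √(50 - 5183/1849) = √(87267/1849) = √87267/43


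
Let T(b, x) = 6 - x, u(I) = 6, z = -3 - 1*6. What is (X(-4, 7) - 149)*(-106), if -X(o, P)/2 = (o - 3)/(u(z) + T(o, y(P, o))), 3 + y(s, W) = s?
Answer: 31217/2 ≈ 15609.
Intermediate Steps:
y(s, W) = -3 + s
z = -9 (z = -3 - 6 = -9)
X(o, P) = -2*(-3 + o)/(15 - P) (X(o, P) = -2*(o - 3)/(6 + (6 - (-3 + P))) = -2*(-3 + o)/(6 + (6 + (3 - P))) = -2*(-3 + o)/(6 + (9 - P)) = -2*(-3 + o)/(15 - P))
(X(-4, 7) - 149)*(-106) = (2*(-3 - 4)/(-15 + 7) - 149)*(-106) = (2*(-7)/(-8) - 149)*(-106) = (2*(-⅛)*(-7) - 149)*(-106) = (7/4 - 149)*(-106) = -589/4*(-106) = 31217/2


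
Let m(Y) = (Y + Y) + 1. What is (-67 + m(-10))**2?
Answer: 7396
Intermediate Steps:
m(Y) = 1 + 2*Y (m(Y) = 2*Y + 1 = 1 + 2*Y)
(-67 + m(-10))**2 = (-67 + (1 + 2*(-10)))**2 = (-67 + (1 - 20))**2 = (-67 - 19)**2 = (-86)**2 = 7396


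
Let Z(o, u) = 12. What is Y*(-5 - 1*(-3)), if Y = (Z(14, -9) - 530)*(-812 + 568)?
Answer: -252784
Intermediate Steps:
Y = 126392 (Y = (12 - 530)*(-812 + 568) = -518*(-244) = 126392)
Y*(-5 - 1*(-3)) = 126392*(-5 - 1*(-3)) = 126392*(-5 + 3) = 126392*(-2) = -252784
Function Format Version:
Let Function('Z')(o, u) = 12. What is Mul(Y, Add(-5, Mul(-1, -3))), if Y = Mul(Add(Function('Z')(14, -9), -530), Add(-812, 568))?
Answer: -252784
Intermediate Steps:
Y = 126392 (Y = Mul(Add(12, -530), Add(-812, 568)) = Mul(-518, -244) = 126392)
Mul(Y, Add(-5, Mul(-1, -3))) = Mul(126392, Add(-5, Mul(-1, -3))) = Mul(126392, Add(-5, 3)) = Mul(126392, -2) = -252784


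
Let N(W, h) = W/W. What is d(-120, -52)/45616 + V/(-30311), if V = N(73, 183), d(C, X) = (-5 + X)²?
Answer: 98434823/1382666576 ≈ 0.071192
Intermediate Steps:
N(W, h) = 1
V = 1
d(-120, -52)/45616 + V/(-30311) = (-5 - 52)²/45616 + 1/(-30311) = (-57)²*(1/45616) + 1*(-1/30311) = 3249*(1/45616) - 1/30311 = 3249/45616 - 1/30311 = 98434823/1382666576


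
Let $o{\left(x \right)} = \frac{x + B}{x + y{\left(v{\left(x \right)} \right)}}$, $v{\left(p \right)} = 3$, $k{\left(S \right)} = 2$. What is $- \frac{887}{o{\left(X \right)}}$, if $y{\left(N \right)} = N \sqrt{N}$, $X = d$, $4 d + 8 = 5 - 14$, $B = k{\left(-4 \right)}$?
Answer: $- \frac{15079}{9} + \frac{3548 \sqrt{3}}{3} \approx 372.99$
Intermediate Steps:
$B = 2$
$d = - \frac{17}{4}$ ($d = -2 + \frac{5 - 14}{4} = -2 + \frac{1}{4} \left(-9\right) = -2 - \frac{9}{4} = - \frac{17}{4} \approx -4.25$)
$X = - \frac{17}{4} \approx -4.25$
$y{\left(N \right)} = N^{\frac{3}{2}}$
$o{\left(x \right)} = \frac{2 + x}{x + 3 \sqrt{3}}$ ($o{\left(x \right)} = \frac{x + 2}{x + 3^{\frac{3}{2}}} = \frac{2 + x}{x + 3 \sqrt{3}}$)
$- \frac{887}{o{\left(X \right)}} = - \frac{887}{\frac{1}{- \frac{17}{4} + 3 \sqrt{3}} \left(2 - \frac{17}{4}\right)} = - \frac{887}{\frac{1}{- \frac{17}{4} + 3 \sqrt{3}} \left(- \frac{9}{4}\right)} = - \frac{887}{\left(- \frac{9}{4}\right) \frac{1}{- \frac{17}{4} + 3 \sqrt{3}}} = - 887 \left(\frac{17}{9} - \frac{4 \sqrt{3}}{3}\right) = - \frac{15079}{9} + \frac{3548 \sqrt{3}}{3}$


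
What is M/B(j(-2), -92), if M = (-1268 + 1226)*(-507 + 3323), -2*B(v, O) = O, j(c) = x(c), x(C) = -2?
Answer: -59136/23 ≈ -2571.1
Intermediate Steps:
j(c) = -2
B(v, O) = -O/2
M = -118272 (M = -42*2816 = -118272)
M/B(j(-2), -92) = -118272/((-½*(-92))) = -118272/46 = -118272*1/46 = -59136/23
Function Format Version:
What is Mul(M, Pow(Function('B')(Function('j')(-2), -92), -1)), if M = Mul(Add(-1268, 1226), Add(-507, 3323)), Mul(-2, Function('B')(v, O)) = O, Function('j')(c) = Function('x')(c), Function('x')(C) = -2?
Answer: Rational(-59136, 23) ≈ -2571.1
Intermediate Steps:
Function('j')(c) = -2
Function('B')(v, O) = Mul(Rational(-1, 2), O)
M = -118272 (M = Mul(-42, 2816) = -118272)
Mul(M, Pow(Function('B')(Function('j')(-2), -92), -1)) = Mul(-118272, Pow(Mul(Rational(-1, 2), -92), -1)) = Mul(-118272, Pow(46, -1)) = Mul(-118272, Rational(1, 46)) = Rational(-59136, 23)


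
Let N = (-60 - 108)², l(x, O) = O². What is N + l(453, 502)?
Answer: 280228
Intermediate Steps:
N = 28224 (N = (-168)² = 28224)
N + l(453, 502) = 28224 + 502² = 28224 + 252004 = 280228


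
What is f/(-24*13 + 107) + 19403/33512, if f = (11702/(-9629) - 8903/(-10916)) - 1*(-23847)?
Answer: -20895103195689499/180525655568360 ≈ -115.75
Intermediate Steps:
f = 2506520068863/105110164 (f = (11702*(-1/9629) - 8903*(-1/10916)) + 23847 = (-11702/9629 + 8903/10916) + 23847 = -42012045/105110164 + 23847 = 2506520068863/105110164 ≈ 23847.)
f/(-24*13 + 107) + 19403/33512 = 2506520068863/(105110164*(-24*13 + 107)) + 19403/33512 = 2506520068863/(105110164*(-312 + 107)) + 19403*(1/33512) = (2506520068863/105110164)/(-205) + 19403/33512 = (2506520068863/105110164)*(-1/205) + 19403/33512 = -2506520068863/21547583620 + 19403/33512 = -20895103195689499/180525655568360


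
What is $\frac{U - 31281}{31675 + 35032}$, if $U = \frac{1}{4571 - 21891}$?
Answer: $- \frac{541786921}{1155365240} \approx -0.46893$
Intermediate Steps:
$U = - \frac{1}{17320}$ ($U = \frac{1}{4571 - 21891} = \frac{1}{-17320} = - \frac{1}{17320} \approx -5.7737 \cdot 10^{-5}$)
$\frac{U - 31281}{31675 + 35032} = \frac{- \frac{1}{17320} - 31281}{31675 + 35032} = - \frac{541786921}{17320 \cdot 66707} = \left(- \frac{541786921}{17320}\right) \frac{1}{66707} = - \frac{541786921}{1155365240}$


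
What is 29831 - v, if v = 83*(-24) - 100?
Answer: 31923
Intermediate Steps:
v = -2092 (v = -1992 - 100 = -2092)
29831 - v = 29831 - 1*(-2092) = 29831 + 2092 = 31923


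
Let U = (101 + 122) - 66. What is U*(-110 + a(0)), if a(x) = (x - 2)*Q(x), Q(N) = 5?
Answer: -18840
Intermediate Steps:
a(x) = -10 + 5*x (a(x) = (x - 2)*5 = (-2 + x)*5 = -10 + 5*x)
U = 157 (U = 223 - 66 = 157)
U*(-110 + a(0)) = 157*(-110 + (-10 + 5*0)) = 157*(-110 + (-10 + 0)) = 157*(-110 - 10) = 157*(-120) = -18840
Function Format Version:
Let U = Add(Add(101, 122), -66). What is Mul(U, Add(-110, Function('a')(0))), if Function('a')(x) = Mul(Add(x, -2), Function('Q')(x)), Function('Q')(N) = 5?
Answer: -18840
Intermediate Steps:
Function('a')(x) = Add(-10, Mul(5, x)) (Function('a')(x) = Mul(Add(x, -2), 5) = Mul(Add(-2, x), 5) = Add(-10, Mul(5, x)))
U = 157 (U = Add(223, -66) = 157)
Mul(U, Add(-110, Function('a')(0))) = Mul(157, Add(-110, Add(-10, Mul(5, 0)))) = Mul(157, Add(-110, Add(-10, 0))) = Mul(157, Add(-110, -10)) = Mul(157, -120) = -18840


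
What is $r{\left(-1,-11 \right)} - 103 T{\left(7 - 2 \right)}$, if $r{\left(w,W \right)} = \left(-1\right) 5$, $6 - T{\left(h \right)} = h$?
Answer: $-108$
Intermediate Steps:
$T{\left(h \right)} = 6 - h$
$r{\left(w,W \right)} = -5$
$r{\left(-1,-11 \right)} - 103 T{\left(7 - 2 \right)} = -5 - 103 \left(6 - \left(7 - 2\right)\right) = -5 - 103 \left(6 - 5\right) = -5 - 103 = -108$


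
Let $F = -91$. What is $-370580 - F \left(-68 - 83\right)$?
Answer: $-384321$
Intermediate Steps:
$-370580 - F \left(-68 - 83\right) = -370580 - - 91 \left(-68 - 83\right) = -370580 - \left(-91\right) \left(-151\right) = -370580 - 13741 = -384321$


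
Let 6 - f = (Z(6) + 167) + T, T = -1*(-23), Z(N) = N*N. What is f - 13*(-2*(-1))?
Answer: -246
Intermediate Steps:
Z(N) = N²
T = 23
f = -220 (f = 6 - ((6² + 167) + 23) = 6 - ((36 + 167) + 23) = 6 - (203 + 23) = 6 - 1*226 = 6 - 226 = -220)
f - 13*(-2*(-1)) = -220 - 13*(-2*(-1)) = -220 - 13*2 = -220 - 1*26 = -220 - 26 = -246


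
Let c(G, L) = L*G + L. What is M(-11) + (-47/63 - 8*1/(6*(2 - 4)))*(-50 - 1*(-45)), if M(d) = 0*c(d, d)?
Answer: 25/63 ≈ 0.39683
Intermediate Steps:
c(G, L) = L + G*L (c(G, L) = G*L + L = L + G*L)
M(d) = 0 (M(d) = 0*(d*(1 + d)) = 0)
M(-11) + (-47/63 - 8*1/(6*(2 - 4)))*(-50 - 1*(-45)) = 0 + (-47/63 - 8*1/(6*(2 - 4)))*(-50 - 1*(-45)) = 0 + (-47*1/63 - 8/((-2*6)))*(-50 + 45) = 0 + (-47/63 - 8/(-12))*(-5) = 0 + (-47/63 - 8*(-1/12))*(-5) = 0 + (-47/63 + ⅔)*(-5) = 0 - 5/63*(-5) = 0 + 25/63 = 25/63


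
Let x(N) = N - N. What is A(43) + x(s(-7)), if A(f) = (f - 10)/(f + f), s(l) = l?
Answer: 33/86 ≈ 0.38372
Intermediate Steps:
A(f) = (-10 + f)/(2*f) (A(f) = (-10 + f)/((2*f)) = (-10 + f)*(1/(2*f)) = (-10 + f)/(2*f))
x(N) = 0
A(43) + x(s(-7)) = (½)*(-10 + 43)/43 + 0 = (½)*(1/43)*33 + 0 = 33/86 + 0 = 33/86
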